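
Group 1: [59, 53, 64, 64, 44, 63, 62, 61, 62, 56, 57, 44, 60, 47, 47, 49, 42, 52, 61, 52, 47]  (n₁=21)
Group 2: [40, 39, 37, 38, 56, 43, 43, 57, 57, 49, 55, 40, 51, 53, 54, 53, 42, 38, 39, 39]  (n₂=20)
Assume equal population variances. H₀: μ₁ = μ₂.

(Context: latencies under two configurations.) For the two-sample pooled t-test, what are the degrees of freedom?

df = n₁ + n₂ − 2 = 21 + 20 − 2 = 39

degrees of freedom = 39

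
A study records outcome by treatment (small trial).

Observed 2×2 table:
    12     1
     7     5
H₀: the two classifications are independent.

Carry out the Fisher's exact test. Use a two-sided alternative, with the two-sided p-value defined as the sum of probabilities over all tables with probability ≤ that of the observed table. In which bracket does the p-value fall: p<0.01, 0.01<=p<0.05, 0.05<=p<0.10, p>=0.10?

Margins: r₁=13, r₂=12, c₁=19, c₂=6, n=25
p_obs = C(13,12)·C(12,7)/C(25,19); sum pmf over tables with pmf ≤ p_obs
p-value (two-sided) = 0.07304
→ bracket: 0.05<=p<0.10

p-value bracket: 0.05<=p<0.10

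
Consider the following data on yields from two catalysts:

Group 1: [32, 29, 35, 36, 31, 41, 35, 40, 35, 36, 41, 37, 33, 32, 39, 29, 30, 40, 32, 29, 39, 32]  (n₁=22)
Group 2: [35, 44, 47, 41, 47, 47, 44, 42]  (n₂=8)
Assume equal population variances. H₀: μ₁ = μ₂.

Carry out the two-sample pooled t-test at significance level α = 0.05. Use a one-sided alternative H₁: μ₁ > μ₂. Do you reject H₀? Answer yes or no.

reject H₀: no

x̄₁=34.682, s₁=4.064, n₁=22
x̄₂=43.375, s₂=4.104, n₂=8
s_p² = [21·4.064² + 7·4.104²]/28 = 16.5946
SE = √(s_p²·(1/22+1/8)) = 1.6818
t = (34.682−43.375)/1.6818 = -5.1688
df = 28
p-value (one-sided, H₁ greater) = 0.99999
At α=0.05: p ≥ α → fail to reject H₀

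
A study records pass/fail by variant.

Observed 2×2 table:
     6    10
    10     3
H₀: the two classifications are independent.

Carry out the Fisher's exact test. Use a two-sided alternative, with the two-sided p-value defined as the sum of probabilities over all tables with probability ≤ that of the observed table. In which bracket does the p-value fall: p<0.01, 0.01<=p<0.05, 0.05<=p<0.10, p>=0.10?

p-value bracket: 0.05<=p<0.10

Margins: r₁=16, r₂=13, c₁=16, c₂=13, n=29
p_obs = C(16,6)·C(13,10)/C(29,16); sum pmf over tables with pmf ≤ p_obs
p-value (two-sided) = 0.06080
→ bracket: 0.05<=p<0.10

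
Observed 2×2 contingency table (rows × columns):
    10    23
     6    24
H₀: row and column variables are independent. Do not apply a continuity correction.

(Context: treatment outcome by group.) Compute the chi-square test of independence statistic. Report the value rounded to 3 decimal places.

Row totals [33, 30], col totals [16, 47], n=63
χ² = (10−8.38)²/8.38 + (23−24.62)²/24.62 + (6−7.62)²/7.62 + (24−22.38)²/22.38 = 0.8804
df = 1

test statistic = 0.880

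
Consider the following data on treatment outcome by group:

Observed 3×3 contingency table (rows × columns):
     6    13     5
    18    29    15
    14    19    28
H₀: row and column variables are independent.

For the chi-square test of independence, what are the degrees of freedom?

degrees of freedom = 4

df = (r−1)(c−1) = (3−1)·(3−1) = 4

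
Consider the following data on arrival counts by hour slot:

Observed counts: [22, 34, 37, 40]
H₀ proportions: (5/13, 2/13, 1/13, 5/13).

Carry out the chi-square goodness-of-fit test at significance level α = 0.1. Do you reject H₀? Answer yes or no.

reject H₀: yes

n = 133; E_i = n·p_i = [51.15, 20.46, 10.23, 51.15]
χ² = (22−51.15)²/51.15 + (34−20.46)²/20.46 + (37−10.23)²/10.23 + (40−51.15)²/51.15 = 98.0481
df = 3
p-value (upper-tail) = 0.00000
At α=0.1: p < α → reject H₀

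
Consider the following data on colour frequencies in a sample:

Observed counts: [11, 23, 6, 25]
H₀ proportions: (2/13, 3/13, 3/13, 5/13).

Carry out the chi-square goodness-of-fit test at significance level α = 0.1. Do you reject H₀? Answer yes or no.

n = 65; E_i = n·p_i = [10.00, 15.00, 15.00, 25.00]
χ² = (11−10.00)²/10.00 + (23−15.00)²/15.00 + (6−15.00)²/15.00 + (25−25.00)²/25.00 = 9.7667
df = 3
p-value (upper-tail) = 0.02066
At α=0.1: p < α → reject H₀

reject H₀: yes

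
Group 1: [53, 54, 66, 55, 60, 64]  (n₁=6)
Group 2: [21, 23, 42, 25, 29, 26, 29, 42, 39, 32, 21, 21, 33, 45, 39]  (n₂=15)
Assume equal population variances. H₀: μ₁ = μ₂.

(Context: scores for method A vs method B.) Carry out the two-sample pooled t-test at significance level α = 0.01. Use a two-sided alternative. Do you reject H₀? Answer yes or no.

x̄₁=58.667, s₁=5.502, n₁=6
x̄₂=31.133, s₂=8.467, n₂=15
s_p² = [5·5.502² + 14·8.467²]/19 = 60.7930
SE = √(s_p²·(1/6+1/15)) = 3.7663
t = (58.667−31.133)/3.7663 = 7.3104
df = 19
p-value (two-sided) = 0.00000
At α=0.01: p < α → reject H₀

reject H₀: yes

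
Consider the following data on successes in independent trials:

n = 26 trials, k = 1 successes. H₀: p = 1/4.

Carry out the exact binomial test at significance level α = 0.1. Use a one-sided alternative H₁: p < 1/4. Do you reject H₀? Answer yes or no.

Exact binomial: n=26, k=1, p₀=1/4=0.2500
P(X≤1) from Σ C(n,i)·p₀^i·(1−p₀)^(n−i)
p-value (one-sided, H₁ less) = 0.00546
At α=0.1: p < α → reject H₀

reject H₀: yes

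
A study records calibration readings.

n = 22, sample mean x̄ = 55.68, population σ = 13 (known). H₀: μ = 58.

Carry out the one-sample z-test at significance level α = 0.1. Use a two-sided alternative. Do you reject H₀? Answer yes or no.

reject H₀: no

SE = σ/√n = 13/√22 = 2.7716
z = (x̄−μ₀)/SE = (55.68−58)/2.7716 = -0.8371
p-value (two-sided) = 0.40256
At α=0.1: p ≥ α → fail to reject H₀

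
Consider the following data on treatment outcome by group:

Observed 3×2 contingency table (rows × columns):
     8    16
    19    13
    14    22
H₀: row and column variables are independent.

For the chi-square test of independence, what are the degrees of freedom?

degrees of freedom = 2

df = (r−1)(c−1) = (3−1)·(2−1) = 2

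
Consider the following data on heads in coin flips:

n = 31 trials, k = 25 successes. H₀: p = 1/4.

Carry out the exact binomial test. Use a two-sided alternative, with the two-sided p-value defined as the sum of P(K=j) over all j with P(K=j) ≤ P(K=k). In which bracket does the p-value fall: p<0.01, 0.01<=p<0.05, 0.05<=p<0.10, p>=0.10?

p-value bracket: p<0.01

Exact binomial: n=31, k=25, p₀=1/4=0.2500
P(X=j) = C(n,j)·p₀^j·(1−p₀)^(n−j); p = Σ P(X=j) over j with P(X=j) ≤ P(X=25)
p-value (two-sided) = 0.00000
→ bracket: p<0.01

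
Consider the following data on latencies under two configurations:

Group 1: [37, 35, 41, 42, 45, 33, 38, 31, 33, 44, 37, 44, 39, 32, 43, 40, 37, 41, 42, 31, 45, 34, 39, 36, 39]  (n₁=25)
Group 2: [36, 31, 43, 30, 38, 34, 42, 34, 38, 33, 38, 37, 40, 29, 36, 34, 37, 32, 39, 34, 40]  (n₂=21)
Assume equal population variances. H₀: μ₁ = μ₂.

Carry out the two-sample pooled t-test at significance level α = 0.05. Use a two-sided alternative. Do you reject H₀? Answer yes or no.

reject H₀: no

x̄₁=38.320, s₁=4.404, n₁=25
x̄₂=35.952, s₂=3.814, n₂=21
s_p² = [24·4.404² + 20·3.814²]/44 = 17.1907
SE = √(s_p²·(1/25+1/21)) = 1.2273
t = (38.320−35.952)/1.2273 = 1.9291
df = 44
p-value (two-sided) = 0.06018
At α=0.05: p ≥ α → fail to reject H₀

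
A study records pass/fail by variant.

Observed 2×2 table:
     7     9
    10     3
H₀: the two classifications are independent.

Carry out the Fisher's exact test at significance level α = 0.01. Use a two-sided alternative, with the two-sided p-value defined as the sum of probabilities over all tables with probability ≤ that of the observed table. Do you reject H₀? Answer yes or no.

reject H₀: no

Margins: r₁=16, r₂=13, c₁=17, c₂=12, n=29
p_obs = C(16,7)·C(13,10)/C(29,17); sum pmf over tables with pmf ≤ p_obs
p-value (two-sided) = 0.12975
At α=0.01: p ≥ α → fail to reject H₀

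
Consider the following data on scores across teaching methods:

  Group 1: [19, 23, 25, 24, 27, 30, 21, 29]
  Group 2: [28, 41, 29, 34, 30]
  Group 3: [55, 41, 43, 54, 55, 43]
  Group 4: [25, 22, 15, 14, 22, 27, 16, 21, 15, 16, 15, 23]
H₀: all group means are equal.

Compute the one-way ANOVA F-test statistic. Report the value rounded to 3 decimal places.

Group means [24.75, 32.40, 48.50, 19.25], grand mean 28.452
SSB = Σnᵢ(x̄ᵢ−x̄)² = 3615.227; SSW = ΣΣ(x−x̄ᵢ)² = 674.450
MSB = 3615.227/3 = 1205.0758; MSW = 674.450/27 = 24.9796
F = MSB/MSW = 48.2423
df = (3, 27)

test statistic = 48.242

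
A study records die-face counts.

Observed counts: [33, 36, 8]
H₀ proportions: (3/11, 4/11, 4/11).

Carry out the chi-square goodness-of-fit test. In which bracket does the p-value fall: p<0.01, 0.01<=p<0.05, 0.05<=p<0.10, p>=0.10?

p-value bracket: p<0.01

n = 77; E_i = n·p_i = [21.00, 28.00, 28.00]
χ² = (33−21.00)²/21.00 + (36−28.00)²/28.00 + (8−28.00)²/28.00 = 23.4286
df = 2
p-value (upper-tail) = 0.00001
→ bracket: p<0.01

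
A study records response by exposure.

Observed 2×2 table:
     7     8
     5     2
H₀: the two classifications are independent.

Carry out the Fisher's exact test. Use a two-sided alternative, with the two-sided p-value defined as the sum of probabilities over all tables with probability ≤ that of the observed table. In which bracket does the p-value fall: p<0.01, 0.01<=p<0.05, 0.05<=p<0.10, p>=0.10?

Margins: r₁=15, r₂=7, c₁=12, c₂=10, n=22
p_obs = C(15,7)·C(7,5)/C(22,12); sum pmf over tables with pmf ≤ p_obs
p-value (two-sided) = 0.38080
→ bracket: p>=0.10

p-value bracket: p>=0.10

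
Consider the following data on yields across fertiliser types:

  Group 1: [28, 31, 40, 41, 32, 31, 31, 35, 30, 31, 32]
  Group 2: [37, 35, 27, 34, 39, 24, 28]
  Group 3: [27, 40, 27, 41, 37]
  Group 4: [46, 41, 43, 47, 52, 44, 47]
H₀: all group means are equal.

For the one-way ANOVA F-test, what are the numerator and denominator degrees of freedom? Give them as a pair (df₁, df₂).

degrees of freedom = [3, 26]

k = 4 groups, N = 30 total
df = (k−1, N−k) = (4−1, 30−4) = (3, 26)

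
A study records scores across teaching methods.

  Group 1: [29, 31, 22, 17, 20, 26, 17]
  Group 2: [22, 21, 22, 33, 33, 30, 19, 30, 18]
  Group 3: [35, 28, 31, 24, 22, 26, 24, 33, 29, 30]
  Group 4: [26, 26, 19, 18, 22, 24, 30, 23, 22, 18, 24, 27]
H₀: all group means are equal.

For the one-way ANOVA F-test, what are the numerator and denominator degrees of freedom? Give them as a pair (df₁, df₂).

degrees of freedom = [3, 34]

k = 4 groups, N = 38 total
df = (k−1, N−k) = (4−1, 38−4) = (3, 34)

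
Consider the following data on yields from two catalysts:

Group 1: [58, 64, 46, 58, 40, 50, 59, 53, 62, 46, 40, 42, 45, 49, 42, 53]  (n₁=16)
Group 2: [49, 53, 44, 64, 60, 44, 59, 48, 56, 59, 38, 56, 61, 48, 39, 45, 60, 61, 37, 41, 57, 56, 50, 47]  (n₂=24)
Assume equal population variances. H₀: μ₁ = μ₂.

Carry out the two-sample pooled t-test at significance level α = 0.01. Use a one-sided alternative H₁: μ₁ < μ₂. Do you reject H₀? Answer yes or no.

x̄₁=50.438, s₁=7.958, n₁=16
x̄₂=51.333, s₂=8.218, n₂=24
s_p² = [15·7.958² + 23·8.218²]/38 = 65.8755
SE = √(s_p²·(1/16+1/24)) = 2.6195
t = (50.438−51.333)/2.6195 = -0.3420
df = 38
p-value (one-sided, H₁ less) = 0.36713
At α=0.01: p ≥ α → fail to reject H₀

reject H₀: no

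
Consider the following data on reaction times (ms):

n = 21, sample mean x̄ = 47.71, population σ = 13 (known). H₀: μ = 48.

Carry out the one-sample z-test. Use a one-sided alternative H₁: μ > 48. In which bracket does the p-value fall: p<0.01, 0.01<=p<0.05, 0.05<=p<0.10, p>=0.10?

p-value bracket: p>=0.10

SE = σ/√n = 13/√21 = 2.8368
z = (x̄−μ₀)/SE = (47.71−48)/2.8368 = -0.1022
p-value (one-sided, H₁ greater) = 0.54071
→ bracket: p>=0.10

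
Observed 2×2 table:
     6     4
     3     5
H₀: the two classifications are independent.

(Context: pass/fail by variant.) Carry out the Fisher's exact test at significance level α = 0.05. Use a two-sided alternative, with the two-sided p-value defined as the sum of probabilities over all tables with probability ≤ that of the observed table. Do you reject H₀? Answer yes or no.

reject H₀: no

Margins: r₁=10, r₂=8, c₁=9, c₂=9, n=18
p_obs = C(10,6)·C(8,3)/C(18,9); sum pmf over tables with pmf ≤ p_obs
p-value (two-sided) = 0.63719
At α=0.05: p ≥ α → fail to reject H₀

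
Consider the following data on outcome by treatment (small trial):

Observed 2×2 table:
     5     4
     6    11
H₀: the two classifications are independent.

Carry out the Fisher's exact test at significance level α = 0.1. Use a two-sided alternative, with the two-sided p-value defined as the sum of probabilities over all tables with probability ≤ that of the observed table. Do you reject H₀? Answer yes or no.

reject H₀: no

Margins: r₁=9, r₂=17, c₁=11, c₂=15, n=26
p_obs = C(9,5)·C(17,6)/C(26,11); sum pmf over tables with pmf ≤ p_obs
p-value (two-sided) = 0.41854
At α=0.1: p ≥ α → fail to reject H₀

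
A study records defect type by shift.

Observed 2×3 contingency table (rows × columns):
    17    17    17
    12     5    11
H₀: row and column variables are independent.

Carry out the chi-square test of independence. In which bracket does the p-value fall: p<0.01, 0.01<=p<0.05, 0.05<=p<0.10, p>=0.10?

Row totals [51, 28], col totals [29, 22, 28], n=79
χ² = (17−18.72)²/18.72 + (17−14.20)²/14.20 + (17−18.08)²/18.08 + (12−10.28)²/10.28 + (5−7.80)²/7.80 + (11−9.92)²/9.92 = 2.1820
df = 2
p-value (upper-tail) = 0.33588
→ bracket: p>=0.10

p-value bracket: p>=0.10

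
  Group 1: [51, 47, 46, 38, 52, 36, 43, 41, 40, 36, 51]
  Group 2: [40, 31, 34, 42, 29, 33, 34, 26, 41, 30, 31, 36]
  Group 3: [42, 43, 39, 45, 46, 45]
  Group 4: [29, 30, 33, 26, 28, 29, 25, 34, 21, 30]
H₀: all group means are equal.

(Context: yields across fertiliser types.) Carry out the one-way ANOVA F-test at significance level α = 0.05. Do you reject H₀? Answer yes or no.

Group means [43.73, 33.92, 43.33, 28.50], grand mean 36.744
SSB = Σnᵢ(x̄ᵢ−x̄)² = 1572.504; SSW = ΣΣ(x−x̄ᵢ)² = 804.932
MSB = 1572.504/3 = 524.1680; MSW = 804.932/35 = 22.9981
F = MSB/MSW = 22.7918
df = (3, 35)
p-value (upper-tail) = 0.00000
At α=0.05: p < α → reject H₀

reject H₀: yes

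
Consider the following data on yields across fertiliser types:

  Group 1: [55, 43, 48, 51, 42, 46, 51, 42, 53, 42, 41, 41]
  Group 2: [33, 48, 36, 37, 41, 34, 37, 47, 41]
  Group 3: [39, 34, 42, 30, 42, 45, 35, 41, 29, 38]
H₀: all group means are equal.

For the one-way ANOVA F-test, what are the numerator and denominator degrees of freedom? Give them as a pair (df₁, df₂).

k = 3 groups, N = 31 total
df = (k−1, N−k) = (3−1, 31−3) = (2, 28)

degrees of freedom = [2, 28]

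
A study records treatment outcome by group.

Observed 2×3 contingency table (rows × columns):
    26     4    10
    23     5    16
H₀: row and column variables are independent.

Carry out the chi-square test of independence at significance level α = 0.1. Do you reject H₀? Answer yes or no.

Row totals [40, 44], col totals [49, 9, 26], n=84
χ² = (26−23.33)²/23.33 + (4−4.29)²/4.29 + (10−12.38)²/12.38 + (23−25.67)²/25.67 + (5−4.71)²/4.71 + (16−13.62)²/13.62 = 1.4923
df = 2
p-value (upper-tail) = 0.47419
At α=0.1: p ≥ α → fail to reject H₀

reject H₀: no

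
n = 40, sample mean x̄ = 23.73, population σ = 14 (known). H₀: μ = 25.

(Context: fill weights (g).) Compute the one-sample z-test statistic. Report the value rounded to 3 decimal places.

SE = σ/√n = 14/√40 = 2.2136
z = (x̄−μ₀)/SE = (23.73−25)/2.2136 = -0.5737

test statistic = -0.574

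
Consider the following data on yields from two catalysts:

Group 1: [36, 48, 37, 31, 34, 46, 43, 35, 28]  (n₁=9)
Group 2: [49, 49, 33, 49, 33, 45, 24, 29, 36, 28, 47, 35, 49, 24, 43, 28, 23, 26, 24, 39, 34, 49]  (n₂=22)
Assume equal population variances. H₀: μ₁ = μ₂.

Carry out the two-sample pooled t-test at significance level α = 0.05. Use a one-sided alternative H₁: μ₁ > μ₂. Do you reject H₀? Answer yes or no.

reject H₀: no

x̄₁=37.556, s₁=6.766, n₁=9
x̄₂=36.182, s₂=9.772, n₂=22
s_p² = [8·6.766² + 21·9.772²]/29 = 81.7757
SE = √(s_p²·(1/9+1/22)) = 3.5782
t = (37.556−36.182)/3.5782 = 0.3839
df = 29
p-value (one-sided, H₁ greater) = 0.35192
At α=0.05: p ≥ α → fail to reject H₀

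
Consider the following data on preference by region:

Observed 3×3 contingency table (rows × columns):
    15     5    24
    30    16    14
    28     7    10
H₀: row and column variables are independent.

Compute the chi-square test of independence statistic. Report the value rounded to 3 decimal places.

test statistic = 16.812

Row totals [44, 60, 45], col totals [73, 28, 48], n=149
χ² = (15−21.56)²/21.56 + (5−8.27)²/8.27 + (24−14.17)²/14.17 + (30−29.40)²/29.40 + (16−11.28)²/11.28 + (14−19.33)²/19.33 + (28−22.05)²/22.05 + (7−8.46)²/8.46 + (10−14.50)²/14.50 = 16.8118
df = 4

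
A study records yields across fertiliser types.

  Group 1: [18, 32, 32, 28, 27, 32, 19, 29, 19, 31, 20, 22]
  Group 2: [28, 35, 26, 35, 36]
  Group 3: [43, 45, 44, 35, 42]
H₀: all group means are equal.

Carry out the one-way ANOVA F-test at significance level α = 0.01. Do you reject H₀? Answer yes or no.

Group means [25.75, 32.00, 41.80], grand mean 30.818
SSB = Σnᵢ(x̄ᵢ−x̄)² = 918.223; SSW = ΣΣ(x−x̄ᵢ)² = 509.050
MSB = 918.223/2 = 459.1114; MSW = 509.050/19 = 26.7921
F = MSB/MSW = 17.1361
df = (2, 19)
p-value (upper-tail) = 0.00006
At α=0.01: p < α → reject H₀

reject H₀: yes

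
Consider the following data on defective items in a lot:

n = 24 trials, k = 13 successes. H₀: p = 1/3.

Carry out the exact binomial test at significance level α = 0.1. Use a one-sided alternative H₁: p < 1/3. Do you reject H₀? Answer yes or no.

Exact binomial: n=24, k=13, p₀=1/3=0.3333
P(X≤13) from Σ C(n,i)·p₀^i·(1−p₀)^(n−i)
p-value (one-sided, H₁ less) = 0.98966
At α=0.1: p ≥ α → fail to reject H₀

reject H₀: no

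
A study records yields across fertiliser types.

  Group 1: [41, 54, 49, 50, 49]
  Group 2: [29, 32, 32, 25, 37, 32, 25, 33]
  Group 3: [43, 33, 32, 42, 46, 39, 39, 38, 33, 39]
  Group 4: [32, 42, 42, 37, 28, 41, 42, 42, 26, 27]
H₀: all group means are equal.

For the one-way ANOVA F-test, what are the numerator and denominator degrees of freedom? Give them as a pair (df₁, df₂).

degrees of freedom = [3, 29]

k = 4 groups, N = 33 total
df = (k−1, N−k) = (4−1, 33−4) = (3, 29)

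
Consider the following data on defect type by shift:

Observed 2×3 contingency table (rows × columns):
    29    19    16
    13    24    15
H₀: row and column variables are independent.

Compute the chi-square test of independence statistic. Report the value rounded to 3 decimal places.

Row totals [64, 52], col totals [42, 43, 31], n=116
χ² = (29−23.17)²/23.17 + (19−23.72)²/23.72 + (16−17.10)²/17.10 + (13−18.83)²/18.83 + (24−19.28)²/19.28 + (15−13.90)²/13.90 = 5.5267
df = 2

test statistic = 5.527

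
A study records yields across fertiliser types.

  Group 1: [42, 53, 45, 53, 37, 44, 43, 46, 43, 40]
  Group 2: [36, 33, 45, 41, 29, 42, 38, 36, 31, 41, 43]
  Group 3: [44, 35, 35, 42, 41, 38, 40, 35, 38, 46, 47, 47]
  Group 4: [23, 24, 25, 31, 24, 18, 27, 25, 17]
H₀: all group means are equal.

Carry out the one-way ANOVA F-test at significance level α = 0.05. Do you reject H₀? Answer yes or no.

Group means [44.60, 37.73, 40.67, 23.78], grand mean 37.214
SSB = Σnᵢ(x̄ᵢ−x̄)² = 2316.267; SSW = ΣΣ(x−x̄ᵢ)² = 882.804
MSB = 2316.267/3 = 772.0891; MSW = 882.804/38 = 23.2317
F = MSB/MSW = 33.2343
df = (3, 38)
p-value (upper-tail) = 0.00000
At α=0.05: p < α → reject H₀

reject H₀: yes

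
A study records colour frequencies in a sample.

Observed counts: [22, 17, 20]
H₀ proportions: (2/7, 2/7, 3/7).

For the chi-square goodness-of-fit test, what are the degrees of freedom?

degrees of freedom = 2

df = k − 1 = 3 − 1 = 2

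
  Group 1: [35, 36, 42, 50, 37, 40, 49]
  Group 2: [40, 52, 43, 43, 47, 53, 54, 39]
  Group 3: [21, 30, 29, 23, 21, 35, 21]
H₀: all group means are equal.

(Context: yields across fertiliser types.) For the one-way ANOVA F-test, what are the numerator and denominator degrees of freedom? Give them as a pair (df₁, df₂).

k = 3 groups, N = 22 total
df = (k−1, N−k) = (3−1, 22−3) = (2, 19)

degrees of freedom = [2, 19]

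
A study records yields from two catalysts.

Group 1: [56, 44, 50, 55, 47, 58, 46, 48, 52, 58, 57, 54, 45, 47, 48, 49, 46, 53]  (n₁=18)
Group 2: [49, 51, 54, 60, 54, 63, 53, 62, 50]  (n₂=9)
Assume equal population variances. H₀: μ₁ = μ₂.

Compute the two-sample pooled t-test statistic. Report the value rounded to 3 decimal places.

x̄₁=50.722, s₁=4.713, n₁=18
x̄₂=55.111, s₂=5.255, n₂=9
s_p² = [17·4.713² + 8·5.255²]/25 = 23.9400
SE = √(s_p²·(1/18+1/9)) = 1.9975
t = (50.722−55.111)/1.9975 = -2.1972
df = 25

test statistic = -2.197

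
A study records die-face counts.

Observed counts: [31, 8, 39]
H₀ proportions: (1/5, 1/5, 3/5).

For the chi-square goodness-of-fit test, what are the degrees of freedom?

df = k − 1 = 3 − 1 = 2

degrees of freedom = 2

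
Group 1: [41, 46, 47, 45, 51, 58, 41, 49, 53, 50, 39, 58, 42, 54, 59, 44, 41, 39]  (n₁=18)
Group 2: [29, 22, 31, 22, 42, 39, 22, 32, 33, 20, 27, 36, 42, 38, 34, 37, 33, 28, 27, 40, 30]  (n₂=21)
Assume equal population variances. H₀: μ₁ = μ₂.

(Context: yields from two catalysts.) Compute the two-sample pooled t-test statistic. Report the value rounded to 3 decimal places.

x̄₁=47.611, s₁=6.723, n₁=18
x̄₂=31.619, s₂=6.771, n₂=21
s_p² = [17·6.723² + 20·6.771²]/37 = 45.5468
SE = √(s_p²·(1/18+1/21)) = 2.1678
t = (47.611−31.619)/2.1678 = 7.3772
df = 37

test statistic = 7.377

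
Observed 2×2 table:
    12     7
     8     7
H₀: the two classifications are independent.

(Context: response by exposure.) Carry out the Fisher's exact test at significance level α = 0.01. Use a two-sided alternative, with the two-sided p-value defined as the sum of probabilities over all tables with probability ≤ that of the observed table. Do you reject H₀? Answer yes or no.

reject H₀: no

Margins: r₁=19, r₂=15, c₁=20, c₂=14, n=34
p_obs = C(19,12)·C(15,8)/C(34,20); sum pmf over tables with pmf ≤ p_obs
p-value (two-sided) = 0.72824
At α=0.01: p ≥ α → fail to reject H₀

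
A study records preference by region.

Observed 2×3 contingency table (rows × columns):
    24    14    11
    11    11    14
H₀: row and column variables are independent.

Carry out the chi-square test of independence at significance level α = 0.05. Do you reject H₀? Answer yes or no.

reject H₀: no

Row totals [49, 36], col totals [35, 25, 25], n=85
χ² = (24−20.18)²/20.18 + (14−14.41)²/14.41 + (11−14.41)²/14.41 + (11−14.82)²/14.82 + (11−10.59)²/10.59 + (14−10.59)²/10.59 = 3.6456
df = 2
p-value (upper-tail) = 0.16157
At α=0.05: p ≥ α → fail to reject H₀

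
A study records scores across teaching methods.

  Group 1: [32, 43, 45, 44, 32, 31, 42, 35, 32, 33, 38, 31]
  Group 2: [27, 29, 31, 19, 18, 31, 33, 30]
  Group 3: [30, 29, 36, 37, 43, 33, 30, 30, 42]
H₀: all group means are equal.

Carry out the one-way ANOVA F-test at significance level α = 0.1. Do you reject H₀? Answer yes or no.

reject H₀: yes

Group means [36.50, 27.25, 34.44], grand mean 33.310
SSB = Σnᵢ(x̄ᵢ−x̄)² = 427.485; SSW = ΣΣ(x−x̄ᵢ)² = 794.722
MSB = 427.485/2 = 213.7423; MSW = 794.722/26 = 30.5662
F = MSB/MSW = 6.9928
df = (2, 26)
p-value (upper-tail) = 0.00371
At α=0.1: p < α → reject H₀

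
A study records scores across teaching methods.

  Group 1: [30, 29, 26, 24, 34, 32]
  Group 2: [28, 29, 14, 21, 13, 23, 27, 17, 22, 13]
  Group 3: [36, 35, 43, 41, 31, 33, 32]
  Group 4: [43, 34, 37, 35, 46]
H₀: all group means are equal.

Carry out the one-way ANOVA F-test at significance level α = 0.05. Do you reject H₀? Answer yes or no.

reject H₀: yes

Group means [29.17, 20.70, 35.86, 39.00], grand mean 29.571
SSB = Σnᵢ(x̄ᵢ−x̄)² = 1509.067; SSW = ΣΣ(x−x̄ᵢ)² = 649.790
MSB = 1509.067/3 = 503.0222; MSW = 649.790/24 = 27.0746
F = MSB/MSW = 18.5791
df = (3, 24)
p-value (upper-tail) = 0.00000
At α=0.05: p < α → reject H₀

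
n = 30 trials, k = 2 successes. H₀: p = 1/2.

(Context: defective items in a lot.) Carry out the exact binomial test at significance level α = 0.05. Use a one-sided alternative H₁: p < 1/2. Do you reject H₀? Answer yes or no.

reject H₀: yes

Exact binomial: n=30, k=2, p₀=1/2=0.5000
P(X≤2) from Σ C(n,i)·p₀^i·(1−p₀)^(n−i)
p-value (one-sided, H₁ less) = 0.00000
At α=0.05: p < α → reject H₀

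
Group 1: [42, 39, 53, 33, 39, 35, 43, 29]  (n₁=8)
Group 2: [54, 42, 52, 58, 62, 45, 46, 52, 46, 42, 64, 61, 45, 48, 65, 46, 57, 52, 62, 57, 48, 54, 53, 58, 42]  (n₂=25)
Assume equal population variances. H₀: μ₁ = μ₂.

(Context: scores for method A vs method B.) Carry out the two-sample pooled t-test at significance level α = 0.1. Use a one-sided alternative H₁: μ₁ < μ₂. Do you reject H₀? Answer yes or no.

reject H₀: yes

x̄₁=39.125, s₁=7.298, n₁=8
x̄₂=52.440, s₂=7.240, n₂=25
s_p² = [7·7.298² + 24·7.240²]/31 = 52.6140
SE = √(s_p²·(1/8+1/25)) = 2.9464
t = (39.125−52.440)/2.9464 = -4.5191
df = 31
p-value (one-sided, H₁ less) = 0.00004
At α=0.1: p < α → reject H₀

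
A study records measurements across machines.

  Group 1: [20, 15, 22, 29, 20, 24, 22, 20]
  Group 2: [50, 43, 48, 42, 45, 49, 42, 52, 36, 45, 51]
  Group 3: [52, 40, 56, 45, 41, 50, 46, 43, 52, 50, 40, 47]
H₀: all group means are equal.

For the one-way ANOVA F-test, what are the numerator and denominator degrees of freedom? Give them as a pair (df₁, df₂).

k = 3 groups, N = 31 total
df = (k−1, N−k) = (3−1, 31−3) = (2, 28)

degrees of freedom = [2, 28]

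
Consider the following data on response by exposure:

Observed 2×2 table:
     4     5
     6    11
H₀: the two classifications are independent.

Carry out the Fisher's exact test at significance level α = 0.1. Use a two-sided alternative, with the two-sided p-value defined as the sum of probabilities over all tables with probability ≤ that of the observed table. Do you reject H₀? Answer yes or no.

reject H₀: no

Margins: r₁=9, r₂=17, c₁=10, c₂=16, n=26
p_obs = C(9,4)·C(17,6)/C(26,10); sum pmf over tables with pmf ≤ p_obs
p-value (two-sided) = 0.69245
At α=0.1: p ≥ α → fail to reject H₀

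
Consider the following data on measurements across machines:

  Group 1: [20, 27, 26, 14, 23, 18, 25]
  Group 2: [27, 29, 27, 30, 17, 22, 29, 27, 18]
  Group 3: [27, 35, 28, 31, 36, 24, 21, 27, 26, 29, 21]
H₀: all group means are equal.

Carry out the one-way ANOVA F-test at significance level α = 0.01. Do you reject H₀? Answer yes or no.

reject H₀: no

Group means [21.86, 25.11, 27.73], grand mean 25.333
SSB = Σnᵢ(x̄ᵢ−x̄)² = 148.072; SSW = ΣΣ(x−x̄ᵢ)² = 567.928
MSB = 148.072/2 = 74.0361; MSW = 567.928/24 = 23.6637
F = MSB/MSW = 3.1287
df = (2, 24)
p-value (upper-tail) = 0.06202
At α=0.01: p ≥ α → fail to reject H₀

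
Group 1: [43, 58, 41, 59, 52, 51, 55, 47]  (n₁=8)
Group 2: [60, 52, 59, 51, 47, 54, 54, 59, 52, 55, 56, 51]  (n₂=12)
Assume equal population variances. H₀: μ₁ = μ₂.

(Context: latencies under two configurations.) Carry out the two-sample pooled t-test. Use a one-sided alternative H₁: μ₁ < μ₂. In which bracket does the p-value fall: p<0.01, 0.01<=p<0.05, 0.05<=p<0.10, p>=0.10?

x̄₁=50.750, s₁=6.649, n₁=8
x̄₂=54.167, s₂=3.881, n₂=12
s_p² = [7·6.649² + 11·3.881²]/18 = 26.3981
SE = √(s_p²·(1/8+1/12)) = 2.3451
t = (50.750−54.167)/2.3451 = -1.4569
df = 18
p-value (one-sided, H₁ less) = 0.08118
→ bracket: 0.05<=p<0.10

p-value bracket: 0.05<=p<0.10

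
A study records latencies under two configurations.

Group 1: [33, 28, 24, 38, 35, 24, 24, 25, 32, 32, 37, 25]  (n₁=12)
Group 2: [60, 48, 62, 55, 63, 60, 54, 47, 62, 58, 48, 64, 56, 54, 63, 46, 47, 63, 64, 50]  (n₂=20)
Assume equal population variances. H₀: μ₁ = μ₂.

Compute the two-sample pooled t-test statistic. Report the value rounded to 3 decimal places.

test statistic = -11.785

x̄₁=29.750, s₁=5.362, n₁=12
x̄₂=56.200, s₂=6.558, n₂=20
s_p² = [11·5.362² + 19·6.558²]/30 = 37.7817
SE = √(s_p²·(1/12+1/20)) = 2.2444
t = (29.750−56.200)/2.2444 = -11.7846
df = 30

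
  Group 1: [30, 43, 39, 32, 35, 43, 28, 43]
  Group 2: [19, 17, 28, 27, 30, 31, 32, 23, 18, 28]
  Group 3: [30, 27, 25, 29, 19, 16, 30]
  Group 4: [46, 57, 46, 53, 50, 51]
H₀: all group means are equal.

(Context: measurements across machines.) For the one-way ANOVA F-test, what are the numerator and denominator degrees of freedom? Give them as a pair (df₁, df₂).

degrees of freedom = [3, 27]

k = 4 groups, N = 31 total
df = (k−1, N−k) = (4−1, 31−4) = (3, 27)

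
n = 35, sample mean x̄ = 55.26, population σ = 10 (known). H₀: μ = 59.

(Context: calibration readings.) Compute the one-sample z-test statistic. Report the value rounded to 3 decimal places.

SE = σ/√n = 10/√35 = 1.6903
z = (x̄−μ₀)/SE = (55.26−59)/1.6903 = -2.2126

test statistic = -2.213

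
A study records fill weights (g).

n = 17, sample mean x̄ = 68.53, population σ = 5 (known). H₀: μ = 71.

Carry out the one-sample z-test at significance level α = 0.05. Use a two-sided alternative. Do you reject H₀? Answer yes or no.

reject H₀: yes

SE = σ/√n = 5/√17 = 1.2127
z = (x̄−μ₀)/SE = (68.53−71)/1.2127 = -2.0368
p-value (two-sided) = 0.04167
At α=0.05: p < α → reject H₀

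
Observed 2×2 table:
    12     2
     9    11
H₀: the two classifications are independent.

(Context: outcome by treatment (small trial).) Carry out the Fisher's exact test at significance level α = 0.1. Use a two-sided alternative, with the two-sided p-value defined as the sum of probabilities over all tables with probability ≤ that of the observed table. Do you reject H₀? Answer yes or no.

reject H₀: yes

Margins: r₁=14, r₂=20, c₁=21, c₂=13, n=34
p_obs = C(14,12)·C(20,9)/C(34,21); sum pmf over tables with pmf ≤ p_obs
p-value (two-sided) = 0.03021
At α=0.1: p < α → reject H₀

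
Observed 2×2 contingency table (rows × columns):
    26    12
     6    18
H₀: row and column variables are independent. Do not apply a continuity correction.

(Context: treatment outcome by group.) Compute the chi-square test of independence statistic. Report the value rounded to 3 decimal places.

Row totals [38, 24], col totals [32, 30], n=62
χ² = (26−19.61)²/19.61 + (12−18.39)²/18.39 + (6−12.39)²/12.39 + (18−11.61)²/11.61 = 11.1049
df = 1

test statistic = 11.105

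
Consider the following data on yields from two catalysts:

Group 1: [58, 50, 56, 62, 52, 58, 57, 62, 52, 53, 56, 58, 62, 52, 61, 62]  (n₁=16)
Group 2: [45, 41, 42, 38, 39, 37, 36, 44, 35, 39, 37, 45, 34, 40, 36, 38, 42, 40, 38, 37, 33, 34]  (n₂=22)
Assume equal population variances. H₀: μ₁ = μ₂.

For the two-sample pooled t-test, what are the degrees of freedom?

df = n₁ + n₂ − 2 = 16 + 22 − 2 = 36

degrees of freedom = 36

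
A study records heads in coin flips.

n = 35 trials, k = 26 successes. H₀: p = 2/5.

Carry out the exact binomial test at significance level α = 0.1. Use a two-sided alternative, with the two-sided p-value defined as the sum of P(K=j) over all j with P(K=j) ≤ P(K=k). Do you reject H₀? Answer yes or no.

Exact binomial: n=35, k=26, p₀=2/5=0.4000
P(X=j) = C(n,j)·p₀^j·(1−p₀)^(n−j); p = Σ P(X=j) over j with P(X=j) ≤ P(X=26)
p-value (two-sided) = 0.00005
At α=0.1: p < α → reject H₀

reject H₀: yes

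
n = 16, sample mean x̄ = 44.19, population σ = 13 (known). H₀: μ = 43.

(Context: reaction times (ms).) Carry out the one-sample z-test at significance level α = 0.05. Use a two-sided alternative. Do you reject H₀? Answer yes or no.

SE = σ/√n = 13/√16 = 3.2500
z = (x̄−μ₀)/SE = (44.19−43)/3.2500 = 0.3662
p-value (two-sided) = 0.71425
At α=0.05: p ≥ α → fail to reject H₀

reject H₀: no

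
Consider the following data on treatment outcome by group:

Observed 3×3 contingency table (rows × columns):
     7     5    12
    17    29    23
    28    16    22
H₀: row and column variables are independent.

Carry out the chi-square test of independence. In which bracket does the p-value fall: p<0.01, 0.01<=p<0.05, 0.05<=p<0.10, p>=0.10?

Row totals [24, 69, 66], col totals [52, 50, 57], n=159
χ² = (7−7.85)²/7.85 + (5−7.55)²/7.55 + (12−8.60)²/8.60 + (17−22.57)²/22.57 + (29−21.70)²/21.70 + (23−24.74)²/24.74 + (28−21.58)²/21.58 + (16−20.75)²/20.75 + (22−23.66)²/23.66 = 9.3564
df = 4
p-value (upper-tail) = 0.05278
→ bracket: 0.05<=p<0.10

p-value bracket: 0.05<=p<0.10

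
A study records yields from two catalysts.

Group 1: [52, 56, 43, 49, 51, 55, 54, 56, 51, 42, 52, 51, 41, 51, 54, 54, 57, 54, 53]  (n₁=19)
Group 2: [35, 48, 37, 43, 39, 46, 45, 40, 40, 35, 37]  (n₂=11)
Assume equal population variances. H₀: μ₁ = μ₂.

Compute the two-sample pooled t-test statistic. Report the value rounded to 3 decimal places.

x̄₁=51.368, s₁=4.657, n₁=19
x̄₂=40.455, s₂=4.480, n₂=11
s_p² = [18·4.657² + 10·4.480²]/28 = 21.1124
SE = √(s_p²·(1/19+1/11)) = 1.7408
t = (51.368−40.455)/1.7408 = 6.2693
df = 28

test statistic = 6.269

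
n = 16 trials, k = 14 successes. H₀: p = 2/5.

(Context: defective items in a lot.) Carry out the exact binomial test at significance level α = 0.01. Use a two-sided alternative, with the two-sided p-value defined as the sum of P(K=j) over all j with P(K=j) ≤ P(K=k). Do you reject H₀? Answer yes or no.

reject H₀: yes

Exact binomial: n=16, k=14, p₀=2/5=0.4000
P(X=j) = C(n,j)·p₀^j·(1−p₀)^(n−j); p = Σ P(X=j) over j with P(X=j) ≤ P(X=14)
p-value (two-sided) = 0.00013
At α=0.01: p < α → reject H₀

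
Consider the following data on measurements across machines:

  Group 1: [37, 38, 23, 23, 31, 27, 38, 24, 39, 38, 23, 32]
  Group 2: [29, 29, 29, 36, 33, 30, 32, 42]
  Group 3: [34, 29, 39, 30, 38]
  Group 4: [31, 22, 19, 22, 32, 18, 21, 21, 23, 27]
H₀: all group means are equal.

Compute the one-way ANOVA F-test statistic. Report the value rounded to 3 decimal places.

test statistic = 6.040

Group means [31.08, 32.50, 34.00, 23.60], grand mean 29.686
SSB = Σnᵢ(x̄ᵢ−x̄)² = 550.226; SSW = ΣΣ(x−x̄ᵢ)² = 941.317
MSB = 550.226/3 = 183.4087; MSW = 941.317/31 = 30.3651
F = MSB/MSW = 6.0401
df = (3, 31)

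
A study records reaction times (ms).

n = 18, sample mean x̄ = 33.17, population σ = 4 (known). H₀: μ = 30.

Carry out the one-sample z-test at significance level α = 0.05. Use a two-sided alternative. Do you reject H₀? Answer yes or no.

reject H₀: yes

SE = σ/√n = 4/√18 = 0.9428
z = (x̄−μ₀)/SE = (33.17−30)/0.9428 = 3.3623
p-value (two-sided) = 0.00077
At α=0.05: p < α → reject H₀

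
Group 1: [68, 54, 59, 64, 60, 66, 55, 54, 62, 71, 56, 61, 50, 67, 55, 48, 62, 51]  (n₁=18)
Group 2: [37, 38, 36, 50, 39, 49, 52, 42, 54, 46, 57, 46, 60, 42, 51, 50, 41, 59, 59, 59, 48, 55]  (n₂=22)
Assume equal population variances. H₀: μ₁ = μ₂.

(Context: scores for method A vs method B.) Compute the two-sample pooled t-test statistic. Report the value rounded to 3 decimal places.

test statistic = 4.501

x̄₁=59.056, s₁=6.611, n₁=18
x̄₂=48.636, s₂=7.786, n₂=22
s_p² = [17·6.611² + 21·7.786²]/38 = 53.0536
SE = √(s_p²·(1/18+1/22)) = 2.3149
t = (59.056−48.636)/2.3149 = 4.5008
df = 38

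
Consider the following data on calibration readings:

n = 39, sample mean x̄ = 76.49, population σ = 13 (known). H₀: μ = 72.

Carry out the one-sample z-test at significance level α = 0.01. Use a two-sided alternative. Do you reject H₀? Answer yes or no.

SE = σ/√n = 13/√39 = 2.0817
z = (x̄−μ₀)/SE = (76.49−72)/2.0817 = 2.1569
p-value (two-sided) = 0.03101
At α=0.01: p ≥ α → fail to reject H₀

reject H₀: no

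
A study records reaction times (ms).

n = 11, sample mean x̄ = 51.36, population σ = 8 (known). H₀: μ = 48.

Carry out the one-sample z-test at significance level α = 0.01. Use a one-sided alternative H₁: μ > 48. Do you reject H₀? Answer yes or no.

reject H₀: no

SE = σ/√n = 8/√11 = 2.4121
z = (x̄−μ₀)/SE = (51.36−48)/2.4121 = 1.3930
p-value (one-sided, H₁ greater) = 0.08181
At α=0.01: p ≥ α → fail to reject H₀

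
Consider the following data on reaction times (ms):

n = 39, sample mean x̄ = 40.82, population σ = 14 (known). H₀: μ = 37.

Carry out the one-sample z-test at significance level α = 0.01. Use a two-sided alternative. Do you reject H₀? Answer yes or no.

reject H₀: no

SE = σ/√n = 14/√39 = 2.2418
z = (x̄−μ₀)/SE = (40.82−37)/2.2418 = 1.7040
p-value (two-sided) = 0.08838
At α=0.01: p ≥ α → fail to reject H₀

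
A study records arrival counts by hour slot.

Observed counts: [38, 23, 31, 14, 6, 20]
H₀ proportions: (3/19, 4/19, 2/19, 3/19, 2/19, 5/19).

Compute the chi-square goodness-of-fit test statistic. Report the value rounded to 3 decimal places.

test statistic = 48.992

n = 132; E_i = n·p_i = [20.84, 27.79, 13.89, 20.84, 13.89, 34.74]
χ² = (38−20.84)²/20.84 + (23−27.79)²/27.79 + (31−13.89)²/13.89 + (14−20.84)²/20.84 + (6−13.89)²/13.89 + (20−34.74)²/34.74 = 48.9918
df = 5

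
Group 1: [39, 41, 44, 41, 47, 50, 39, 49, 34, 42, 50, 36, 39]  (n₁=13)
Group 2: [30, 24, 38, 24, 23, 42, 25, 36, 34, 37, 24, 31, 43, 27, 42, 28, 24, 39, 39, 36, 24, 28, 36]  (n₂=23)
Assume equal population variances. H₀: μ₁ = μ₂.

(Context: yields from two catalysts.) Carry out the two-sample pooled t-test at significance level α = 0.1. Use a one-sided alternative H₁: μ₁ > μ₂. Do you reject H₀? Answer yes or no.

x̄₁=42.385, s₁=5.268, n₁=13
x̄₂=31.913, s₂=6.888, n₂=23
s_p² = [12·5.268² + 22·6.888²]/34 = 40.4971
SE = √(s_p²·(1/13+1/23)) = 2.2081
t = (42.385−31.913)/2.2081 = 4.7422
df = 34
p-value (one-sided, H₁ greater) = 0.00002
At α=0.1: p < α → reject H₀

reject H₀: yes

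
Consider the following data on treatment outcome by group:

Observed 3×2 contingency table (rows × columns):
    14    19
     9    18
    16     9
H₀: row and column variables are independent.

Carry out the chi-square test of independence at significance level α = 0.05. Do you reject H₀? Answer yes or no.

reject H₀: no

Row totals [33, 27, 25], col totals [39, 46], n=85
χ² = (14−15.14)²/15.14 + (19−17.86)²/17.86 + (9−12.39)²/12.39 + (18−14.61)²/14.61 + (16−11.47)²/11.47 + (9−13.53)²/13.53 = 5.1762
df = 2
p-value (upper-tail) = 0.07516
At α=0.05: p ≥ α → fail to reject H₀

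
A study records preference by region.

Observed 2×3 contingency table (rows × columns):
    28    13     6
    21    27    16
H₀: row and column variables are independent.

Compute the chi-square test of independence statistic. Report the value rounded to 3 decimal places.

test statistic = 8.030

Row totals [47, 64], col totals [49, 40, 22], n=111
χ² = (28−20.75)²/20.75 + (13−16.94)²/16.94 + (6−9.32)²/9.32 + (21−28.25)²/28.25 + (27−23.06)²/23.06 + (16−12.68)²/12.68 = 8.0302
df = 2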